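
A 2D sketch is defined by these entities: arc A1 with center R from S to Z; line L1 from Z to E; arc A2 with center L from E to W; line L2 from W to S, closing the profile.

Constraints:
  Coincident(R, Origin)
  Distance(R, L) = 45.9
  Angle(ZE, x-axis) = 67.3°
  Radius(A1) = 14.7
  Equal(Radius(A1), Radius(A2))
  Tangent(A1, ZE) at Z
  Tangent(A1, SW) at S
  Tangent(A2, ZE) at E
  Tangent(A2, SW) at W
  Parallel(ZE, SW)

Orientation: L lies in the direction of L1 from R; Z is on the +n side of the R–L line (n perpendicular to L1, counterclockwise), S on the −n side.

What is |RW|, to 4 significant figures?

48.20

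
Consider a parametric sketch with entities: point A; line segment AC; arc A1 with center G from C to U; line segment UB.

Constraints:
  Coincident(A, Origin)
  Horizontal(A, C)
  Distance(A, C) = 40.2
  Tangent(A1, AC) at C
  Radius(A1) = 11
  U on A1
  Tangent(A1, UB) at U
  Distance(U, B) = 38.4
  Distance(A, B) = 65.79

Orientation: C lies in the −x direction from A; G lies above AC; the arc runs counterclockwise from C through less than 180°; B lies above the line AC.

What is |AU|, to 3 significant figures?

33.1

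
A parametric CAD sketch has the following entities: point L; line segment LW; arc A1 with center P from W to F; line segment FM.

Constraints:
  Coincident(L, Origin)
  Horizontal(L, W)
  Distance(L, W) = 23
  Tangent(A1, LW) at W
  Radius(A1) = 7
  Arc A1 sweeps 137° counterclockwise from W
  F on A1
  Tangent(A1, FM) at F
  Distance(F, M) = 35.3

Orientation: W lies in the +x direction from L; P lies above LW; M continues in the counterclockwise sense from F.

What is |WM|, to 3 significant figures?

41.9

L is at the origin; LW is horizontal with |LW| = 23.0 and W on the +x side, so W = (23.0, 0.00). Since A1 is tangent to LW there, PW ⟂ LW, so P = W + (0, 7) = (23.0, 7.00). On A1, W sits at bearing -90° from P; a 137° counterclockwise sweep puts F at bearing 47°, so F = P + 7.0·(cos 47°, sin 47°) = (27.8, 12.1). The tangent condition forces PF to be normal to FM, so FM runs along (−sin 47°, cos 47°); with |FM| = 35.3, M = (1.96, 36.2). Then |WM| = |M − W| = 41.9.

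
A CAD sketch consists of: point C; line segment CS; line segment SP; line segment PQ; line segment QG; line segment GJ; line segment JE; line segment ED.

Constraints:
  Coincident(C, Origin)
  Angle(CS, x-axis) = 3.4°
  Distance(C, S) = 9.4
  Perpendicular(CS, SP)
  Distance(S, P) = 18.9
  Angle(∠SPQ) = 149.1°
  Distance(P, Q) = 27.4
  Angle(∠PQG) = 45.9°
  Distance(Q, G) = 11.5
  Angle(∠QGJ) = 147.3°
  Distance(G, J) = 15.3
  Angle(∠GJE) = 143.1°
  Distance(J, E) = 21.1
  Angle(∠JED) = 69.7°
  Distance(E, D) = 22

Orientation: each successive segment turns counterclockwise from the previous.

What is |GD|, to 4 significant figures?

28.14

∠GJE = 143.1° gives JE at -32.00° from the x-axis; with |JE| = 21.1, E = (13.91, 5.339). ∠JED = 69.7° gives ED at 78.30° from the x-axis; with |ED| = 22.0, D = (18.37, 26.88). Then |GD| = |D − G| = 28.14.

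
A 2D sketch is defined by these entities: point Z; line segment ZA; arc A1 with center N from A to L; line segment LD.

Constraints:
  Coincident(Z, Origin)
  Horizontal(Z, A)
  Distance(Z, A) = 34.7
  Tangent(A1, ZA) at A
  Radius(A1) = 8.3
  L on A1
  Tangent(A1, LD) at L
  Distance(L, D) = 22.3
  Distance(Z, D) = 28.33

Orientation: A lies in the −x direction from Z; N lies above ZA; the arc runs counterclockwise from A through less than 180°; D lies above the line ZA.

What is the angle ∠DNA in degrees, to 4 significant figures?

128.9°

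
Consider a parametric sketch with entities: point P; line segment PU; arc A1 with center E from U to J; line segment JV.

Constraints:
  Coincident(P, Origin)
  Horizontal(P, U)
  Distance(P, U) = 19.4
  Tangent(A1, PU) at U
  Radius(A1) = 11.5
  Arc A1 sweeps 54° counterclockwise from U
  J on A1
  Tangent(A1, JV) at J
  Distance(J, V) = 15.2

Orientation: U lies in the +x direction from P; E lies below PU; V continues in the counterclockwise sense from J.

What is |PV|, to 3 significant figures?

17.1

P is at the origin; P and U share the same y with |PU| = 19.4 and U on the +x side, so U = (19.4, 0.00). Since A1 is tangent to PU there, EU ⟂ PU, so E = U + (0, -11.5) = (19.4, -11.5). On A1, U sits at bearing 90° from E; a 54° counterclockwise sweep puts J at bearing 144°, so J = E + 11.5·(cos 144°, sin 144°) = (10.1, -4.74). Since A1 is tangent to JV there, EJ ⟂ JV, so JV runs along (−sin 144°, cos 144°); with |JV| = 15.2, V = (1.16, -17.0). Then |PV| = |V − P| = 17.1.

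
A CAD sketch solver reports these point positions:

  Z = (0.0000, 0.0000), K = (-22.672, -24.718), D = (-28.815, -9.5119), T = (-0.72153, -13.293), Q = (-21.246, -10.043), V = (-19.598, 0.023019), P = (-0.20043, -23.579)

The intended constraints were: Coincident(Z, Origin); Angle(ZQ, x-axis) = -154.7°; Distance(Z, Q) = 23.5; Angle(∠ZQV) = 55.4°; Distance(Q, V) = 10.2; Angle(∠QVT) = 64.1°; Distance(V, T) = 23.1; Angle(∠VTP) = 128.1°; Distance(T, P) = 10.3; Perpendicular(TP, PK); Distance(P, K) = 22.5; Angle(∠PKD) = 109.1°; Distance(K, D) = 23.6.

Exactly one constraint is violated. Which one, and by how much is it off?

Distance(K, D) = 23.6 — off by 7.20.

Z = (0.00, 0.00) ✓; ZQ at -154.7° ✓; |ZQ| = 23.50 ✓; ∠ZQV = 55.40° ✓; |QV| = 10.20 ✓; ∠QVT = 64.10° ✓; |VT| = 23.10 ✓; ∠VTP = 128.1° ✓; |TP| = 10.30 ✓; ∠(TP, PK) = 90.00° ✓; |PK| = 22.50 ✓; ∠PKD = 109.1° ✓; |KD| = 16.40 ✗.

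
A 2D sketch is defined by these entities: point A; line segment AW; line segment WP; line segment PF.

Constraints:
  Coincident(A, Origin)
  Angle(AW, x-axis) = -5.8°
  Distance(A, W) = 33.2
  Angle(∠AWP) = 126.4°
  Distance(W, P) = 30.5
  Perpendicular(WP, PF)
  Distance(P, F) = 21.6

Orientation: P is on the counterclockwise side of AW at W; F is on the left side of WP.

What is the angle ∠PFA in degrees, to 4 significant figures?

95.83°

∠AWP = 126.4°, so WP runs at -5.8° + (180° − 126.4°) = 47.80° from the x-axis; with |WP| = 30.5, P = W + 30.5·(cos 47.80°, sin 47.80°) = (53.52, 19.24). WP ⟂ PF; with |PF| = 21.6 on the left of WP, F = P + 21.6·(-0.7408, 0.6717) = (37.52, 33.75). Then cos ∠PFA = FP·FA / (|FP||FA|), giving 95.83°.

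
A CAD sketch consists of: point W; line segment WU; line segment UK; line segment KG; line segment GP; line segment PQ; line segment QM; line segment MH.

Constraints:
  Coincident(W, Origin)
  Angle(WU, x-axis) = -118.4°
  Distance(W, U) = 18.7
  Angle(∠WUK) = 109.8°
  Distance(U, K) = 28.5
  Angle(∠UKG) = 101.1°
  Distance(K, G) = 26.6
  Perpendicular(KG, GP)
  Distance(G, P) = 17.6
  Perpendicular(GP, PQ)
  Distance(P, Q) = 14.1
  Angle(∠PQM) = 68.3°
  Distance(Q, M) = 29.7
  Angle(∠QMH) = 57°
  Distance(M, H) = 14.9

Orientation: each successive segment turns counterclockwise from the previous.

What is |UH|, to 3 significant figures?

45.6

W is at the origin; WU runs at -118.4° with length 18.7, so U = (-8.89, -16.4). ∠WUK = 109.8° gives UK at -48.2° from the x-axis; with |UK| = 28.5, K = (10.1, -37.7). ∠UKG = 101.1° gives KG at 30.7° from the x-axis; with |KG| = 26.6, G = (33.0, -24.1). KG ⟂ GP, so GP runs at 121°; with |GP| = 17.6, P = (24.0, -8.98). GP is perpendicular to PQ, so PQ runs at -149°; with |PQ| = 14.1, Q = (11.9, -16.2). ∠PQM = 68.3° gives QM at -37.6° from the x-axis; with |QM| = 29.7, M = (35.4, -34.3). ∠QMH = 57.0° gives MH at 85.4° from the x-axis; with |MH| = 14.9, H = (36.6, -19.4). Then |UH| = |H − U| = 45.6.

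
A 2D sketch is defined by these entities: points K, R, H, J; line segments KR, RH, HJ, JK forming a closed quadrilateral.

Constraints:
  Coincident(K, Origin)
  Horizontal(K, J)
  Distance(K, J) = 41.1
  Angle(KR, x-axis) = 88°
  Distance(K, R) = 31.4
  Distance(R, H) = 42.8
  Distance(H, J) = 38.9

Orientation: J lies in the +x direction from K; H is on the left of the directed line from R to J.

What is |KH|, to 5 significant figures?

58.124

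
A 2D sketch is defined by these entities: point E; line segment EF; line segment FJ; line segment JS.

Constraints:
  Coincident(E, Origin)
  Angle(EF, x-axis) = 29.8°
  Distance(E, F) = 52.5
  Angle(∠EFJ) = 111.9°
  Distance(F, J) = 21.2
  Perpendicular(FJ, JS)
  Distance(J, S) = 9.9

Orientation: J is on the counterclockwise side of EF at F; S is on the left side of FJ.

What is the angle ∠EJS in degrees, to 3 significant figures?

39.9°

∠EFJ = 111.9°, so FJ runs at 29.8° + (180° − 111.9°) = 97.9° from the x-axis; with |FJ| = 21.2, J = F + 21.2·(cos 97.9°, sin 97.9°) = (42.6, 47.1). FJ is perpendicular to JS; with |JS| = 9.9 on the left of FJ, S = J + 9.9·(-0.991, -0.137) = (32.8, 45.7). Then cos ∠EJS = JE·JS / (|JE||JS|), giving 39.9°.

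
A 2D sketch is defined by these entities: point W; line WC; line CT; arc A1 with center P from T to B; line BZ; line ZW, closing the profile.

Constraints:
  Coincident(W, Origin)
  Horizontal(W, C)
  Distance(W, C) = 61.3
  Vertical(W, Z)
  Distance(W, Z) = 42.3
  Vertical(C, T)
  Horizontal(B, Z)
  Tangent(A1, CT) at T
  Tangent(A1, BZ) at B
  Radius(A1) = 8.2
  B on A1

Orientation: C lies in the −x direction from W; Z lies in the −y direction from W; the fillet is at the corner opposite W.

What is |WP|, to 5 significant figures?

63.106

W and Z share the same x with |WZ| = 42.3 and Z on the −y side, so Z = (0.0000, -42.300). The virtual corner opposite W is at (-61.300, -42.300). A1 meets CT tangentially, so PT is at right angles to CT and A1 meets BZ tangentially, so PB is at right angles to BZ, with radius 8.2, so the center P sits 8.2 in from both sides at P = (-53.100, -34.100). Then |WP| = |P − W| = 63.106.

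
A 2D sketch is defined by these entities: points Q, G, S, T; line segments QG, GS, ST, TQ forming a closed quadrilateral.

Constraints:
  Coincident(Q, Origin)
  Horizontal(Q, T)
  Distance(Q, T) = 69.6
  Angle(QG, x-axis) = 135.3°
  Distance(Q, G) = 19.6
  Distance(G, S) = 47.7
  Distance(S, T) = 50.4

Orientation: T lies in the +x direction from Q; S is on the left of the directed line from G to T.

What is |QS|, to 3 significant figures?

43.8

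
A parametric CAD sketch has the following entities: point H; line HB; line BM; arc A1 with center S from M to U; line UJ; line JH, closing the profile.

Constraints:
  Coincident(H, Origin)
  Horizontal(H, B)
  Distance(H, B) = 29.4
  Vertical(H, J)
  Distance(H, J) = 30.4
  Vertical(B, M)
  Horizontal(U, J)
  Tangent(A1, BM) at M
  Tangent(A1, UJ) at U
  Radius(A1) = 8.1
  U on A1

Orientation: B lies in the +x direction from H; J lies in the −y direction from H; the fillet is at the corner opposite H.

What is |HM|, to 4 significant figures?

36.90

The virtual corner opposite H is at (29.40, -30.40). Since A1 is tangent to BM there, SM ⟂ BM and tangency of A1 to UJ means the radius SU is perpendicular to UJ, with radius 8.1, so the center S sits 8.1 in from both sides at S = (21.30, -22.30). That places the tangent points at M = (29.40, -22.30) on BM and U = (21.30, -30.40) on UJ. Then |HM| = |M − H| = 36.90.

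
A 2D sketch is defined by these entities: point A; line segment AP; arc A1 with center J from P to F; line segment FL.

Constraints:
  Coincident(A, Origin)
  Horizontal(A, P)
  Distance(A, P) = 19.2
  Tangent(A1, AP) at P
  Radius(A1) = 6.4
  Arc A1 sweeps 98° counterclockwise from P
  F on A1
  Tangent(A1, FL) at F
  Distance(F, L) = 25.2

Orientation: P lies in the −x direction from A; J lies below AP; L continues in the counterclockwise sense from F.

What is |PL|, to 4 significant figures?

32.37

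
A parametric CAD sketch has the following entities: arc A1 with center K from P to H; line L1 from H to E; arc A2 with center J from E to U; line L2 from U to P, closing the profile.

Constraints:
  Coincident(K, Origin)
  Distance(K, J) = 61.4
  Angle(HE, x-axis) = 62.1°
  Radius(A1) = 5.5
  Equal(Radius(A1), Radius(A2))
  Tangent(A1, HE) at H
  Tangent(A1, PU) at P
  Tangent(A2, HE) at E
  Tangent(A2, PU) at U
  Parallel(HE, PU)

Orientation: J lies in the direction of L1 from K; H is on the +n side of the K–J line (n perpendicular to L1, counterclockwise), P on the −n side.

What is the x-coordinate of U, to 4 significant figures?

33.59

The slot axis is L1's direction at 62.1°, so u = (cos 62.1°, sin 62.1°) = (0.4679, 0.8838) and n = (−sin 62.1°, cos 62.1°) = (-0.8838, 0.4679). K is at the origin and J lies 61.4 along u from K, so J = 61.4·u = (28.73, 54.26). Tangency of A1 to both parallel lines with radius 5.5 puts H and P at K ± 5.5·n: H = (-4.861, 2.574), P = (4.861, -2.574). Equal radii place E and U the same way about J: E = J + 5.5·n = (23.87, 56.84), U = J − 5.5·n = (33.59, 51.69). So U.x = 33.59.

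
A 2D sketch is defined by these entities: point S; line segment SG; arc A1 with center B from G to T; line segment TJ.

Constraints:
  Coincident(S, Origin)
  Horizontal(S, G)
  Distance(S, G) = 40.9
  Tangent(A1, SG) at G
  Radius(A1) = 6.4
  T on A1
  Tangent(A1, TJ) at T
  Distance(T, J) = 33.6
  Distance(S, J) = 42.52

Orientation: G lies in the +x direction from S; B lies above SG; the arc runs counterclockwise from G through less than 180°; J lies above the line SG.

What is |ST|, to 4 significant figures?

46.89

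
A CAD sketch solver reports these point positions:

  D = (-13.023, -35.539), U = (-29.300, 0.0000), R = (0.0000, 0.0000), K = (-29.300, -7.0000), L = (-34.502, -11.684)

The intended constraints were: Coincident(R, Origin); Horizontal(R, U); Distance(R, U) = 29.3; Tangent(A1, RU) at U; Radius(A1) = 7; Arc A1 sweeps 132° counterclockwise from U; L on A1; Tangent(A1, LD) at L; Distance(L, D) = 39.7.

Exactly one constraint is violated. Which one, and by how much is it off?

Distance(L, D) = 39.7 — off by 7.60.

R = (0.00, 0.00) ✓; R.y = 0.00, U.y = 0.00 ✓; |RU| = 29.30 ✓; ∠(KU, UR) = 90.00° ✓; |KU| = 7.000 ✓; bearing(K→L) − bearing(K→U) = 132.0° ✓; |KL| = 7.000 ✓; ∠(KL, LD) = 90.00° ✓; |LD| = 32.10 ✗.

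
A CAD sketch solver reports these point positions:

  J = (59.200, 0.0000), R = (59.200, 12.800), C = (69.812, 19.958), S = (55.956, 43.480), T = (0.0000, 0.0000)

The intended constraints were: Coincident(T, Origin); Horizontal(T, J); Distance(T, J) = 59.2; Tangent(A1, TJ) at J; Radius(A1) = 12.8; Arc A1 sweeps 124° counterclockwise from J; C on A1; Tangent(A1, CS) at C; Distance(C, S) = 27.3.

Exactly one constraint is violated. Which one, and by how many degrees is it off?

Tangent(A1, CS) at C — off by 3.50°.

T = (0.00, 0.00) ✓; T.y = 0.00, J.y = 0.00 ✓; |TJ| = 59.20 ✓; ∠(RJ, JT) = 90.00° ✓; |RJ| = 12.80 ✓; bearing(R→C) − bearing(R→J) = 124.0° ✓; |RC| = 12.80 ✓; ∠(RC, CS) = 93.50° ✗; |CS| = 27.30 ✓.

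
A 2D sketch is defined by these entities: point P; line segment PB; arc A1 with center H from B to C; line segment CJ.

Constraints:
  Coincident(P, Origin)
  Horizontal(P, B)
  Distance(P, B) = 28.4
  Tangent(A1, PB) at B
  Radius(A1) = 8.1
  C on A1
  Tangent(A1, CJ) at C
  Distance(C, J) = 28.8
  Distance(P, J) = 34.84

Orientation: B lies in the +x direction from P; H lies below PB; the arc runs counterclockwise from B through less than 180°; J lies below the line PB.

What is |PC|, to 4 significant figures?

21.44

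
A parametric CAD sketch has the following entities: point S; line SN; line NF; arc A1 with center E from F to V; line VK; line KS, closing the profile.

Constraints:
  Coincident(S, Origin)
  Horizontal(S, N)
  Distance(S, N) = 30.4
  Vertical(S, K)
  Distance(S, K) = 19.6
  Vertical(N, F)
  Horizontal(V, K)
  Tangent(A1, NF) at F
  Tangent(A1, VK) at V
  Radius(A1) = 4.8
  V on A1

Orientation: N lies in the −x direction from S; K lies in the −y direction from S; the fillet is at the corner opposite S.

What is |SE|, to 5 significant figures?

29.570

S is at the origin; SN is horizontal with |SN| = 30.4 and N on the −x side, so N = (-30.400, 0.0000). SK is vertical with |SK| = 19.6 and K on the −y side, so K = (0.0000, -19.600). The virtual corner opposite S is at (-30.400, -19.600). Tangency of A1 to NF means the radius EF is perpendicular to NF and tangency of A1 to VK means the radius EV is perpendicular to VK, with radius 4.8, so the center E sits 4.8 in from both sides at E = (-25.600, -14.800). Then |SE| = |E − S| = 29.570.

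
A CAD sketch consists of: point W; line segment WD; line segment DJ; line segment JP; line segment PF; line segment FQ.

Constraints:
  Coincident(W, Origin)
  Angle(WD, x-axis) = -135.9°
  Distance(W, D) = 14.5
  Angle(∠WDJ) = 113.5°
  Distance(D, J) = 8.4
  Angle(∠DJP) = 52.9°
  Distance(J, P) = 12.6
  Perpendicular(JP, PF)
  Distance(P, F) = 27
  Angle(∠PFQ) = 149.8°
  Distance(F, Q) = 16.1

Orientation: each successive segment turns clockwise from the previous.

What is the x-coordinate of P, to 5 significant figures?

-7.3225

∠WDJ = 113.5° gives DJ at 157.60° from the x-axis; with |DJ| = 8.4, J = (-18.179, -6.8897). ∠DJP = 52.9° gives JP at 30.500° from the x-axis; with |JP| = 12.6, P = (-7.3225, -0.49476). So P.x = -7.3225.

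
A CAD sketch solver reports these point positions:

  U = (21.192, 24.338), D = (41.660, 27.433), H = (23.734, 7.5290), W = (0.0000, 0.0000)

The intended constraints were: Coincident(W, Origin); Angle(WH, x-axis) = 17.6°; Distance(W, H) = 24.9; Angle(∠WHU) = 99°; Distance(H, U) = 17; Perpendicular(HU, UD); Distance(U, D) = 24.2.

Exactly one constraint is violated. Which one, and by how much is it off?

Distance(U, D) = 24.2 — off by 3.50.

W = (0.00, 0.00) ✓; WH at 17.60° ✓; |WH| = 24.90 ✓; ∠WHU = 99.00° ✓; |HU| = 17.00 ✓; ∠(HU, UD) = 90.00° ✓; |UD| = 20.70 ✗.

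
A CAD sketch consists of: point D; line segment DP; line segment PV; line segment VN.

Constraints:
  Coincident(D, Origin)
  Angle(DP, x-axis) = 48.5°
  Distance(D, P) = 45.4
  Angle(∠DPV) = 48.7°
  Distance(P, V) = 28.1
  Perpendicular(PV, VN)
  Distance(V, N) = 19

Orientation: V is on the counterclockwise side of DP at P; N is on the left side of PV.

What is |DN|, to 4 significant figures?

15.22

D is at the origin; DP runs at 48.5° with length 45.4, so P = 45.4·(cos 48.5°, sin 48.5°) = (30.08, 34.00). ∠DPV = 48.7°, so PV runs at 48.5° + (180° − 48.7°) = 179.8° from the x-axis; with |PV| = 28.1, V = P + 28.1·(cos 179.8°, sin 179.8°) = (1.983, 34.10). PV ⟂ VN; with |VN| = 19.0 on the left of PV, N = V + 19.0·(-0.003491, -1.000) = (1.917, 15.10). Then |DN| = |N − D| = 15.22.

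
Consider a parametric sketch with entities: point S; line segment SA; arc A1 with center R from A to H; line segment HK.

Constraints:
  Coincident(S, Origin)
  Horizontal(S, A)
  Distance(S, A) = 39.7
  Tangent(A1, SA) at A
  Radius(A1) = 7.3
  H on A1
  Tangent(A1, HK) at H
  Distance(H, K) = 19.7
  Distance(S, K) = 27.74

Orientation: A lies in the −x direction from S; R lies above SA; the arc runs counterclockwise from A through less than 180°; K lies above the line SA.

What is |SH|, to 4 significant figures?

34.22

S is at the origin; S and A share the same y with |SA| = 39.7 and A on the −x side, so A = (-39.70, 0.000). A1 meets SA tangentially, so RA is at right angles to SA, so R = A + (0, 7.3) = (-39.70, 7.300). Since RH ⟂ HK (tangency), |RK| = √(7.3² + 19.7²) = 21.01 regardless of where H sits on A1. So K lies on both circle(S, 27.74) and circle(R, 21.01); the above-SA intersection is K = (-21.41, 17.64). H is the foot of the tangent from K: H = (-34.12, 2.589).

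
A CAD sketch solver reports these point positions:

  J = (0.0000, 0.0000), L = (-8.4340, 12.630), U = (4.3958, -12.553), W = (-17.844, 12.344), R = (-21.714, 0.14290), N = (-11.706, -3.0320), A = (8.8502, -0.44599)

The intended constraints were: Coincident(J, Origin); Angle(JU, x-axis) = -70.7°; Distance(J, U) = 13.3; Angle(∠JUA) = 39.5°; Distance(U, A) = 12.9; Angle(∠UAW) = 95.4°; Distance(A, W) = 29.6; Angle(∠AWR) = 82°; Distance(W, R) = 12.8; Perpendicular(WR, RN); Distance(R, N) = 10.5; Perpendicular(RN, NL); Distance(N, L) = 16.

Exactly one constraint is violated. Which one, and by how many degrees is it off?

Perpendicular(RN, NL) — off by 5.80°.

J = (0.00, 0.00) ✓; JU at -70.70° ✓; |JU| = 13.30 ✓; ∠JUA = 39.50° ✓; |UA| = 12.90 ✓; ∠UAW = 95.40° ✓; |AW| = 29.60 ✓; ∠AWR = 82.00° ✓; |WR| = 12.80 ✓; ∠(WR, RN) = 90.00° ✓; |RN| = 10.50 ✓; ∠(RN, NL) = 95.80° ✗; |NL| = 16.00 ✓.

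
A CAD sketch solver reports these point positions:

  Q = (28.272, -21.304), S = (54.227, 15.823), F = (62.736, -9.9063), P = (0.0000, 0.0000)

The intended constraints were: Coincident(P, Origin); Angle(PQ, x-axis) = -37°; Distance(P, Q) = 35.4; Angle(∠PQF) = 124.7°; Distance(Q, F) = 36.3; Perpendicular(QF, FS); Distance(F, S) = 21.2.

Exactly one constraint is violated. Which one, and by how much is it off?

Distance(F, S) = 21.2 — off by 5.90.

P = (0.00, 0.00) ✓; PQ at -37.00° ✓; |PQ| = 35.40 ✓; ∠PQF = 124.7° ✓; |QF| = 36.30 ✓; ∠(QF, FS) = 90.00° ✓; |FS| = 27.10 ✗.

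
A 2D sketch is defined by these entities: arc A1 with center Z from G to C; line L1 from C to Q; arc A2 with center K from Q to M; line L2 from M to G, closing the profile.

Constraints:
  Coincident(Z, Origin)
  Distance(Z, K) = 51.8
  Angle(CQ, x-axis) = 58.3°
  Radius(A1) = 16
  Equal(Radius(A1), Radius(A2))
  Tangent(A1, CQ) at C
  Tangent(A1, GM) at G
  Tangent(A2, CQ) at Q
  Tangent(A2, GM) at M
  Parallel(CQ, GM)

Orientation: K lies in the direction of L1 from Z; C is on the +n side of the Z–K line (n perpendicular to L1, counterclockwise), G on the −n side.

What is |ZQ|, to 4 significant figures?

54.21

Tangency of A1 to both parallel lines with radius 16.0 puts C and G at Z ± 16.0·n: C = (-13.61, 8.408), G = (13.61, -8.408). Equal radii place Q and M the same way about K: Q = K + 16.0·n = (13.61, 52.48), M = K − 16.0·n = (40.83, 35.66). Then |ZQ| = |Q − Z| = 54.21.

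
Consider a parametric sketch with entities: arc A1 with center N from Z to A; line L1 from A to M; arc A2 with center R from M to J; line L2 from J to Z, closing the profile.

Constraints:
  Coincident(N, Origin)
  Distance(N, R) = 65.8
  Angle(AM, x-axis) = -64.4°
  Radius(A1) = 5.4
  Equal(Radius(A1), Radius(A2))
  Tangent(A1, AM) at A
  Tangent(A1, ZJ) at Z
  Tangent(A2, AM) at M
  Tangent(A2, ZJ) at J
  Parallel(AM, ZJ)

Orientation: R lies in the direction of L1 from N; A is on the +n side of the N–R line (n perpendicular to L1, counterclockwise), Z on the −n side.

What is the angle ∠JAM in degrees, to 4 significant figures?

9.321°

Tangency of A1 to both parallel lines with radius 5.4 puts A and Z at N ± 5.4·n: A = (4.870, 2.333), Z = (-4.870, -2.333). Equal radii place M and J the same way about R: M = R + 5.4·n = (33.30, -57.01), J = R − 5.4·n = (23.56, -61.67). Then cos ∠JAM = AJ·AM / (|AJ||AM|), giving 9.321°.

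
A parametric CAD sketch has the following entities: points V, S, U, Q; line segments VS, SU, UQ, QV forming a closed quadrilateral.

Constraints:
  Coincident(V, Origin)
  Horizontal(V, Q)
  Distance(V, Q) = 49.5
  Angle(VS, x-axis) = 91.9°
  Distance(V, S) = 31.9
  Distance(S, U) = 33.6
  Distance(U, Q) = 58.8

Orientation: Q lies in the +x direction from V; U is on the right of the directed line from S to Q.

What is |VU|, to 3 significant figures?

9.32

V is at the origin; VQ is horizontal with |VQ| = 49.5 and Q in +x, so Q = (49.5, 0). VS runs at 91.9° with |VS| = 31.9, so S = (-1.06, 31.9). U is determined by |SU| = 33.6 and |UQ| = 58.8 together: it lies at the intersection of circle(S, 33.6) and circle(Q, 58.8). With |SQ| = 59.8, the foot of the radical line on SQ is 10.4 from S and the perpendicular offset is √(33.6² − 10.4²) = 31.9. Taking the right-of-SQ solution: U = (-9.30, -0.692).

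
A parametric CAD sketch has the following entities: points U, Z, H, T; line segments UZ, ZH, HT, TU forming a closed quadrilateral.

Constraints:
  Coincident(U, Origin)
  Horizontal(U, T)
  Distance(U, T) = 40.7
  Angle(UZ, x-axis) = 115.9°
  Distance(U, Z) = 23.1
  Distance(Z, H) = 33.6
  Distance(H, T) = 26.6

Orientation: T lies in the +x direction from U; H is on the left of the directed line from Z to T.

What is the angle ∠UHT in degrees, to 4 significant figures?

89.46°

Checks: U.y = 0.00, T.y = 0.00 ✓; |ZH| = 33.60 ✓; |HT| = 26.60 ✓.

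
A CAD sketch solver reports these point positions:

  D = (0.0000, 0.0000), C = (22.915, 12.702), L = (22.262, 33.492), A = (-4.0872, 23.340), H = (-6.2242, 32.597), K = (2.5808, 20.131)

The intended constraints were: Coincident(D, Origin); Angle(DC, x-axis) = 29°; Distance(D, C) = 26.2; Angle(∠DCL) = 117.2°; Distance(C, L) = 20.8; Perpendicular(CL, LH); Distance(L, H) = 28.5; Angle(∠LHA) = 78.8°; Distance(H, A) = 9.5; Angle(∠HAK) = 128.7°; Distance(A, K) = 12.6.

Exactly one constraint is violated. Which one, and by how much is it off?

Distance(A, K) = 12.6 — off by 5.20.

D = (0.00, 0.00) ✓; DC at 29.00° ✓; |DC| = 26.20 ✓; ∠DCL = 117.2° ✓; |CL| = 20.80 ✓; ∠(CL, LH) = 90.00° ✓; |LH| = 28.50 ✓; ∠LHA = 78.80° ✓; |HA| = 9.500 ✓; ∠HAK = 128.7° ✓; |AK| = 7.400 ✗.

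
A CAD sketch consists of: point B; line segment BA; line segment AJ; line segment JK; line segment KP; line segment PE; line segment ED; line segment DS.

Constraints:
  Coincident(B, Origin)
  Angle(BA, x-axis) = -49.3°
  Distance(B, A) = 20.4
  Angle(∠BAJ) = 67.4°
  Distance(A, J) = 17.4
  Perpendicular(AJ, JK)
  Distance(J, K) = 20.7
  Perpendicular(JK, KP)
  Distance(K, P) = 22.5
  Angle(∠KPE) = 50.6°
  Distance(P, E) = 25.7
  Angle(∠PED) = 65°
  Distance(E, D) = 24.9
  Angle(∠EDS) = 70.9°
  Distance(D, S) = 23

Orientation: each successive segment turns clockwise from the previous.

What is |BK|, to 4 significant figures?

9.741

B is at the origin; BA runs at -49.3° with length 20.4, so A = (13.30, -15.47). ∠BAJ = 67.4° gives AJ at -161.9° from the x-axis; with |AJ| = 17.4, J = (-3.236, -20.87). AJ is perpendicular to JK, so JK runs at 108.1°; with |JK| = 20.7, K = (-9.667, -1.196). Then |BK| = |K − B| = 9.741.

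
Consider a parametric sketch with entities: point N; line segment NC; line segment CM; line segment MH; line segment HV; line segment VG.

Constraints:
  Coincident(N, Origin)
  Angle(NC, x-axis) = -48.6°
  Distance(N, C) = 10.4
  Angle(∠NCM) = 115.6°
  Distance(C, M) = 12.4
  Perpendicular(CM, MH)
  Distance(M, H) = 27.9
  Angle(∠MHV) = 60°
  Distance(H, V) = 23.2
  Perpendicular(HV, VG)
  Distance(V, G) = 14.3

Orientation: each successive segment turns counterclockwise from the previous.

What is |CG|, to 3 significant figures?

3.95

∠MHV = 60.0° gives HV at -134° from the x-axis; with |HV| = 23.2, V = (-4.96, 5.79). The perpendicularity gives VG at right angles to HV, so VG runs at -44.2°; with |VG| = 14.3, G = (5.29, -4.18). Then |CG| = |G − C| = 3.95.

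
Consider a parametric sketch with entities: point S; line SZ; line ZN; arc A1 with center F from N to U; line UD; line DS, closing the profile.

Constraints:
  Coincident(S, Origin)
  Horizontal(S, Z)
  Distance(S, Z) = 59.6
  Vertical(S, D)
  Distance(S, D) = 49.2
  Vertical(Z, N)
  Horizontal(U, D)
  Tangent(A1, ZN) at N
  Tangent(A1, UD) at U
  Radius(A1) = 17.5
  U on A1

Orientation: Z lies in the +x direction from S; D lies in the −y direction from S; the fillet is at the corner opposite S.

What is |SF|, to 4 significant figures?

52.70

S and D share the same x with |SD| = 49.2 and D on the −y side, so D = (0.000, -49.20). The virtual corner opposite S is at (59.60, -49.20). A1 meets ZN tangentially, so FN is at right angles to ZN and tangency of A1 to UD means the radius FU is perpendicular to UD, with radius 17.5, so the center F sits 17.5 in from both sides at F = (42.10, -31.70). Then |SF| = |F − S| = 52.70.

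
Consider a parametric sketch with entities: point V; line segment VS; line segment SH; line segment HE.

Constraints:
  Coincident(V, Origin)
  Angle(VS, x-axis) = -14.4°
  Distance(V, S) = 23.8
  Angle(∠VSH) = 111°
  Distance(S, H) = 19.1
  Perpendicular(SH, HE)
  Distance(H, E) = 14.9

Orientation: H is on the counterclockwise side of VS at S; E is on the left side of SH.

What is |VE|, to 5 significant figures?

28.582

V is at the origin; VS runs at -14.4° with length 23.8, so S = 23.8·(cos -14.4°, sin -14.4°) = (23.052, -5.9188). ∠VSH = 111.0°, so SH runs at -14.4° + (180° − 111.0°) = 54.600° from the x-axis; with |SH| = 19.1, H = S + 19.1·(cos 54.600°, sin 54.600°) = (34.117, 9.6501). SH ⟂ HE; with |HE| = 14.9 on the left of SH, E = H + 14.9·(-0.81513, 0.57928) = (21.971, 18.281). Then |VE| = |E − V| = 28.582.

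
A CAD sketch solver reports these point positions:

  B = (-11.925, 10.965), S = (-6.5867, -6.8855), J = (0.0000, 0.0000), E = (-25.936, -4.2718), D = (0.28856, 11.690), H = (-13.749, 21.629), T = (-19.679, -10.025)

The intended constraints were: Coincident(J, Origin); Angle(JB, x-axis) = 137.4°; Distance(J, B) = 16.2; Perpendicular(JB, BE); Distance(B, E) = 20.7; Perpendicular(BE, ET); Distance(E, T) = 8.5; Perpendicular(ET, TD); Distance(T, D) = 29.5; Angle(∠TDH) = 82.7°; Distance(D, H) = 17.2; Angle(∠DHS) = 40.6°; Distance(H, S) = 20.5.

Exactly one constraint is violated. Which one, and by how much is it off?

Distance(H, S) = 20.5 — off by 8.90.

J = (0.00, 0.00) ✓; JB at 137.4° ✓; |JB| = 16.20 ✓; ∠(JB, BE) = 90.00° ✓; |BE| = 20.70 ✓; ∠(BE, ET) = 90.00° ✓; |ET| = 8.500 ✓; ∠(ET, TD) = 90.00° ✓; |TD| = 29.50 ✓; ∠TDH = 82.70° ✓; |DH| = 17.20 ✓; ∠DHS = 40.60° ✓; |HS| = 29.40 ✗.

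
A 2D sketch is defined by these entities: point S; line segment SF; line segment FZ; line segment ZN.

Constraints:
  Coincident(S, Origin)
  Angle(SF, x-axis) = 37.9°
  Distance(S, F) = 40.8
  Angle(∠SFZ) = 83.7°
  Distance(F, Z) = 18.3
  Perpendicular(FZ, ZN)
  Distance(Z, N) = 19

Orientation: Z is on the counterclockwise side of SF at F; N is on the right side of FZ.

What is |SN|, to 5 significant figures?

61.137

S is at the origin; SF runs at 37.9° with length 40.8, so F = 40.8·(cos 37.9°, sin 37.9°) = (32.195, 25.063). ∠SFZ = 83.7°, so FZ runs at 37.9° + (180° − 83.7°) = 134.20° from the x-axis; with |FZ| = 18.3, Z = F + 18.3·(cos 134.20°, sin 134.20°) = (19.437, 38.182). The perpendicularity gives ZN at right angles to FZ; with |ZN| = 19.0 on the right of FZ, N = Z + 19.0·(0.71691, 0.69717) = (33.058, 51.428). Then |SN| = |N − S| = 61.137.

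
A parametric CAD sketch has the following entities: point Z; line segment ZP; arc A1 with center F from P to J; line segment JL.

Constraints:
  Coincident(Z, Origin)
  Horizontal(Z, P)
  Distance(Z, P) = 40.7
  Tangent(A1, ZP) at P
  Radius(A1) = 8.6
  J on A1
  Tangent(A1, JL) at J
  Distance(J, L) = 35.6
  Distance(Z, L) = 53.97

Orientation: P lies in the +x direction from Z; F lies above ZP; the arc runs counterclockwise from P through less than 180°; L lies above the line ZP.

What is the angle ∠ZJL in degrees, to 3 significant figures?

76.2°

Z is at the origin; Z and P share the same y with |ZP| = 40.7 and P on the +x side, so P = (40.7, 0.00). The tangent condition forces FP to be normal to ZP, so F = P + (0, 8.6) = (40.7, 8.60). Since FJ ⟂ JL (tangency), |FL| = √(8.6² + 35.6²) = 36.6 regardless of where J sits on A1. So L lies on both circle(Z, 53.97) and circle(F, 36.6); the above-ZP intersection is L = (31.3, 44.0). J is the foot of the tangent from L: J = (48.3, 12.7).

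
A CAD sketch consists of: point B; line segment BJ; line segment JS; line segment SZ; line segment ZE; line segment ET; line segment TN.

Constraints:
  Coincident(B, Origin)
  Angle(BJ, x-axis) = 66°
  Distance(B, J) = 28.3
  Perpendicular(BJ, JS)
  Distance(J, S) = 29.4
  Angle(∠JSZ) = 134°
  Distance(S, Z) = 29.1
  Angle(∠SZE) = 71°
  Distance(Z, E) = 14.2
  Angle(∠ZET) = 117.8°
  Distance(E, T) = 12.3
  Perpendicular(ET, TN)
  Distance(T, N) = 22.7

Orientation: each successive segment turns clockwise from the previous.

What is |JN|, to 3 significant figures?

40.7

∠ZET = 117.8° gives ET at 119° from the x-axis; with |ET| = 12.3, T = (28.2, -2.92). ET ⟂ TN, so TN runs at 28.8°; with |TN| = 22.7, N = (48.1, 8.02). Then |JN| = |N − J| = 40.7.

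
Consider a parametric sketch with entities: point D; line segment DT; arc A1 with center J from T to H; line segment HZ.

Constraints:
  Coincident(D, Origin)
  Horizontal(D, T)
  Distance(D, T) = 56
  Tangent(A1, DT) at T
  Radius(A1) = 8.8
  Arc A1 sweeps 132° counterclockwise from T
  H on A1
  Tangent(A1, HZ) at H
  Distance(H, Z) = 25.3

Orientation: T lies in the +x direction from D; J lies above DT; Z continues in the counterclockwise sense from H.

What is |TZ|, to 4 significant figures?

35.06

On A1, T sits at bearing -90° from J; a 132° counterclockwise sweep puts H at bearing 42°, so H = J + 8.8·(cos 42°, sin 42°) = (62.54, 14.69). Tangency of A1 to HZ means the radius JH is perpendicular to HZ, so HZ runs along (−sin 42°, cos 42°); with |HZ| = 25.3, Z = (45.61, 33.49). Then |TZ| = |Z − T| = 35.06.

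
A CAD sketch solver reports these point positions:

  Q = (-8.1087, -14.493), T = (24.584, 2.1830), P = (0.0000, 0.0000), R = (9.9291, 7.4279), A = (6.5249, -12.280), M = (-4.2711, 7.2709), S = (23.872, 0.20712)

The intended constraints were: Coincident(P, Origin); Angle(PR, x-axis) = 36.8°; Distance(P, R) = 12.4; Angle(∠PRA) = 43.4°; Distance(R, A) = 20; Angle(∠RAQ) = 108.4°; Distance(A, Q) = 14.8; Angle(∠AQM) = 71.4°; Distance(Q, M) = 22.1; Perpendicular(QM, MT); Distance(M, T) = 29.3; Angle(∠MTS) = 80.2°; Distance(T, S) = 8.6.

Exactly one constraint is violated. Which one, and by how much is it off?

Distance(T, S) = 8.6 — off by 6.50.

P = (0.00, 0.00) ✓; PR at 36.80° ✓; |PR| = 12.40 ✓; ∠PRA = 43.40° ✓; |RA| = 20.00 ✓; ∠RAQ = 108.4° ✓; |AQ| = 14.80 ✓; ∠AQM = 71.40° ✓; |QM| = 22.10 ✓; ∠(QM, MT) = 90.00° ✓; |MT| = 29.30 ✓; ∠MTS = 80.18° ✓; |TS| = 2.100 ✗.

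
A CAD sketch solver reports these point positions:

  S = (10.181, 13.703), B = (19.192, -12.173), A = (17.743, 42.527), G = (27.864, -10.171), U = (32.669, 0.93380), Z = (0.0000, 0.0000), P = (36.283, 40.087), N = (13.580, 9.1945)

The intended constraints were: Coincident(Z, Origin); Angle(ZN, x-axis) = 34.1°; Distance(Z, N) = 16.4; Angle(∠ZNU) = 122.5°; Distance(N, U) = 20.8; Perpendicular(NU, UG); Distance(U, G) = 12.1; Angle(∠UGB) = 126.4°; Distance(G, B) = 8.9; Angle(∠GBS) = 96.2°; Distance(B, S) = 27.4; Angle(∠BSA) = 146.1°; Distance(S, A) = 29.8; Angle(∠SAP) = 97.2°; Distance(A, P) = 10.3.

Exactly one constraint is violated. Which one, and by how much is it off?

Distance(A, P) = 10.3 — off by 8.40.

Z = (0.00, 0.00) ✓; ZN at 34.10° ✓; |ZN| = 16.40 ✓; ∠ZNU = 122.5° ✓; |NU| = 20.80 ✓; ∠(NU, UG) = 90.00° ✓; |UG| = 12.10 ✓; ∠UGB = 126.4° ✓; |GB| = 8.900 ✓; ∠GBS = 96.20° ✓; |BS| = 27.40 ✓; ∠BSA = 146.1° ✓; |SA| = 29.80 ✓; ∠SAP = 97.20° ✓; |AP| = 18.70 ✗.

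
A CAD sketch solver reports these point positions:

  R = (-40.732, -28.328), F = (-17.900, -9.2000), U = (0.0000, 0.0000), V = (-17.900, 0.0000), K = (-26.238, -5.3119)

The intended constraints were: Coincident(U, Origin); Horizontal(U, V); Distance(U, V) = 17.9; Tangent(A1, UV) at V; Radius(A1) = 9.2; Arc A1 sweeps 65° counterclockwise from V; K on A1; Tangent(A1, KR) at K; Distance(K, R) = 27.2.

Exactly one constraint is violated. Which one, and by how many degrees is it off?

Tangent(A1, KR) at K — off by 7.20°.

U = (0.00, 0.00) ✓; U.y = 0.00, V.y = 0.00 ✓; |UV| = 17.90 ✓; ∠(FV, VU) = 90.00° ✓; |FV| = 9.200 ✓; bearing(F→K) − bearing(F→V) = 65.00° ✓; |FK| = 9.200 ✓; ∠(FK, KR) = 97.20° ✗; |KR| = 27.20 ✓.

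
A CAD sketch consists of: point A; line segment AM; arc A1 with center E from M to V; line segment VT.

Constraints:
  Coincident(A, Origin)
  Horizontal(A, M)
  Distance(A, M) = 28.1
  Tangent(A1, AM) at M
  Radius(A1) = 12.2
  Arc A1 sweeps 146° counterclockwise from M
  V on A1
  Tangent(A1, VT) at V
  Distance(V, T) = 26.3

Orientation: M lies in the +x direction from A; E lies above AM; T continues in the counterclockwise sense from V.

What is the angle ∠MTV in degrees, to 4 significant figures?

33.97°

A is at the origin; A and M share the same y with |AM| = 28.1 and M on the +x side, so M = (28.10, 0.000). Tangency of A1 to AM means the radius EM is perpendicular to AM, so E = M + (0, 12.2) = (28.10, 12.20). On A1, M sits at bearing -90° from E; a 146° counterclockwise sweep puts V at bearing 56°, so V = E + 12.2·(cos 56°, sin 56°) = (34.92, 22.31). Tangency of A1 to VT means the radius EV is perpendicular to VT, so VT runs along (−sin 56°, cos 56°); with |VT| = 26.3, T = (13.12, 37.02). Then cos ∠MTV = TM·TV / (|TM||TV|), giving 33.97°.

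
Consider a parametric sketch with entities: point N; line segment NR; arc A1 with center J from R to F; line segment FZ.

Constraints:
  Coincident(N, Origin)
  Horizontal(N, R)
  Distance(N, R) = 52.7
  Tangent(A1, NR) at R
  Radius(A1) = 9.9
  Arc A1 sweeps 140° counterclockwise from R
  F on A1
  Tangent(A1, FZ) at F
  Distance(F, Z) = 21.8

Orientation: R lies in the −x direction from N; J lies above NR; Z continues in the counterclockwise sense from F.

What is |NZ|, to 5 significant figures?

70.467

N is at the origin; N and R share the same y with |NR| = 52.7 and R on the −x side, so R = (-52.700, 0.0000). The tangent condition forces JR to be normal to NR, so J = R + (0, 9.9) = (-52.700, 9.9000). On A1, R sits at bearing -90° from J; a 140° counterclockwise sweep puts F at bearing 50°, so F = J + 9.9·(cos 50°, sin 50°) = (-46.336, 17.484). Since A1 is tangent to FZ there, JF ⟂ FZ, so FZ runs along (−sin 50°, cos 50°); with |FZ| = 21.8, Z = (-63.036, 31.497). Then |NZ| = |Z − N| = 70.467.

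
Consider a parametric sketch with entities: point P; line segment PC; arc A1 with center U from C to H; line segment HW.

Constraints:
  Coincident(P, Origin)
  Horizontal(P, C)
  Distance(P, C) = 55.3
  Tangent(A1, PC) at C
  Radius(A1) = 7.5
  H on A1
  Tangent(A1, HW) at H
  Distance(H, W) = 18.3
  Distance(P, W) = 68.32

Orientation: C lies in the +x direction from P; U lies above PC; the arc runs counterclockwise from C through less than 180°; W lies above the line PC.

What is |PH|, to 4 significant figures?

63.22

Checks: P.y = 0.00, C.y = 0.00 ✓; |UH| = 7.500 ✓; ∠(UH, HW) = 90.00° ✓; |HW| = 18.30 ✓; |PW| = 68.32 ✓.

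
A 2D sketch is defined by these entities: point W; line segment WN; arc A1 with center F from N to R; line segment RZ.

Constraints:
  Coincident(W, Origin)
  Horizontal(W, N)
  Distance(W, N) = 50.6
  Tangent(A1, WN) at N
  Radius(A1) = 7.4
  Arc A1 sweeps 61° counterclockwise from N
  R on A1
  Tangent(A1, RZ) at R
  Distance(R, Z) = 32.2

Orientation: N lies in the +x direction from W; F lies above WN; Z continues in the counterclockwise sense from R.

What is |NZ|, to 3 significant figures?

38.9

W is at the origin; WN is horizontal with |WN| = 50.6 and N on the +x side, so N = (50.6, 0.00). Tangency of A1 to WN means the radius FN is perpendicular to WN, so F = N + (0, 7.4) = (50.6, 7.40). On A1, N sits at bearing -90° from F; a 61° counterclockwise sweep puts R at bearing -29°, so R = F + 7.4·(cos -29°, sin -29°) = (57.1, 3.81). The tangent condition forces FR to be normal to RZ, so RZ runs along (−sin -29°, cos -29°); with |RZ| = 32.2, Z = (72.7, 32.0). Then |NZ| = |Z − N| = 38.9.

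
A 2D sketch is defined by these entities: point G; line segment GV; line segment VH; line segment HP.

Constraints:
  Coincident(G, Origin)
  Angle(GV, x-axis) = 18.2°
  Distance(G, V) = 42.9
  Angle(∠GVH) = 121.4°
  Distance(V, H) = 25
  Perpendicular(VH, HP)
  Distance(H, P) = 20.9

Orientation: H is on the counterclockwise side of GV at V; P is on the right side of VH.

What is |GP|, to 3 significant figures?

74.5

G is at the origin; GV runs at 18.2° with length 42.9, so V = 42.9·(cos 18.2°, sin 18.2°) = (40.8, 13.4). ∠GVH = 121.4°, so VH runs at 18.2° + (180° − 121.4°) = 76.8° from the x-axis; with |VH| = 25.0, H = V + 25.0·(cos 76.8°, sin 76.8°) = (46.5, 37.7). The perpendicularity gives HP at right angles to VH; with |HP| = 20.9 on the right of VH, P = H + 20.9·(0.974, -0.228) = (66.8, 33.0). Then |GP| = |P − G| = 74.5.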